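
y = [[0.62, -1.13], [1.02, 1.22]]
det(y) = 1.91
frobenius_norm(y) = 2.05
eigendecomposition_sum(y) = [[0.31+0.65j, (-0.57+0.5j)], [(0.51-0.46j), 0.61+0.38j]] + [[(0.31-0.65j), -0.57-0.50j], [(0.51+0.46j), (0.61-0.38j)]]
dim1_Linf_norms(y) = [1.13, 1.22]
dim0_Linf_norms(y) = [1.02, 1.22]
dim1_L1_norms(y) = [1.75, 2.24]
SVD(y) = [[-0.50, 0.87], [0.87, 0.50]] @ diag([1.719929326856999, 1.1099293268569987]) @ [[0.33, 0.94], [0.94, -0.33]]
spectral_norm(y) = 1.72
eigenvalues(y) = [(0.92+1.03j), (0.92-1.03j)]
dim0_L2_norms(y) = [1.19, 1.66]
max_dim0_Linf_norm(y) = 1.22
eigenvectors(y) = [[0.72+0.00j, (0.72-0j)],  [(-0.19-0.66j), -0.19+0.66j]]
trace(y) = 1.84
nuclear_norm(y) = 2.83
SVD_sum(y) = [[-0.29, -0.81], [0.5, 1.41]] + [[0.91,  -0.32], [0.52,  -0.19]]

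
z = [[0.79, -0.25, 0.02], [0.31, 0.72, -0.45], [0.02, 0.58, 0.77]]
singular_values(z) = [1.0, 0.91, 0.78]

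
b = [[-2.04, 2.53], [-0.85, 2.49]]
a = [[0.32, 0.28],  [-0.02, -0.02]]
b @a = [[-0.70, -0.62], [-0.32, -0.29]]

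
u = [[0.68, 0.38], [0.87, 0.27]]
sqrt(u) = [[0.70+0.12j, (0.32-0.11j)], [0.74-0.26j, 0.35+0.25j]]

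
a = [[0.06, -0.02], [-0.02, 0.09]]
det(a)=0.005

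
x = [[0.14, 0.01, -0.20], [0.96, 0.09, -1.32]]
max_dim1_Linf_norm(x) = 1.32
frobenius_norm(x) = 1.65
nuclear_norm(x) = 1.66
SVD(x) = [[-0.15, -0.99], [-0.99, 0.15]] @ diag([1.6528064903748474, 0.0055412430715994125]) @ [[-0.59, -0.05, 0.81], [0.62, 0.62, 0.49]]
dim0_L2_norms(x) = [0.97, 0.09, 1.34]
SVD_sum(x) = [[0.14, 0.01, -0.20], [0.96, 0.09, -1.32]] + [[-0.00, -0.00, -0.00], [0.0, 0.00, 0.0]]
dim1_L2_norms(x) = [0.24, 1.63]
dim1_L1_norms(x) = [0.35, 2.37]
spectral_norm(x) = 1.65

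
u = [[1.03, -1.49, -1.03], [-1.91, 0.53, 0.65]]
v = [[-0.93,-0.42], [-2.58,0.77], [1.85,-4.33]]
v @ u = [[-0.16, 1.16, 0.68], [-4.13, 4.25, 3.16], [10.18, -5.05, -4.72]]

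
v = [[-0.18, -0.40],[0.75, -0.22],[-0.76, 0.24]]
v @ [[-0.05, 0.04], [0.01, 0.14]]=[[0.0, -0.06], [-0.04, -0.00], [0.04, 0.00]]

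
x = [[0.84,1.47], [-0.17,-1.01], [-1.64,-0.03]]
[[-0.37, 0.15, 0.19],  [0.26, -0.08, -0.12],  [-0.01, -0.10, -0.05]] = x@[[0.01, 0.06, 0.03], [-0.26, 0.07, 0.11]]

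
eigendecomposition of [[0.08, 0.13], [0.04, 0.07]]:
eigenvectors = [[0.89, -0.86], [0.46, 0.51]]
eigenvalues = [0.15, 0.0]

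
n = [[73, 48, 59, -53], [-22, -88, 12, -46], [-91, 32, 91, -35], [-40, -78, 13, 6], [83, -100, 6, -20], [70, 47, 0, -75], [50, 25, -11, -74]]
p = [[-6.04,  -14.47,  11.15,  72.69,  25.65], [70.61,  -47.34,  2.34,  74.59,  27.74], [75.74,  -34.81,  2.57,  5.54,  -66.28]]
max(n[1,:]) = 12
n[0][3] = -53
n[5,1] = 47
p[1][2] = 2.34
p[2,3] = 5.54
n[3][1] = -78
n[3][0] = -40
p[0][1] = -14.47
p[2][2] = 2.57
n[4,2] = 6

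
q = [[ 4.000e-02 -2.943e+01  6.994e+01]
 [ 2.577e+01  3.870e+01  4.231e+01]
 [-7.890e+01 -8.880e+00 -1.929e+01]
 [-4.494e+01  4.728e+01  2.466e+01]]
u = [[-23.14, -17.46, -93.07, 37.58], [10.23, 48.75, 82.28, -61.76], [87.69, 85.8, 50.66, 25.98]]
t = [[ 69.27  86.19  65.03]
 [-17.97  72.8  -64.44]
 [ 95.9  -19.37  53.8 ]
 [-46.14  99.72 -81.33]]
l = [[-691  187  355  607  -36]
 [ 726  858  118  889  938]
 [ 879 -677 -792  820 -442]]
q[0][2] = 69.94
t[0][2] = 65.03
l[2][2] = -792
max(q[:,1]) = 47.28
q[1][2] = 42.31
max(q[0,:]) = 69.94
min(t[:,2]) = -81.33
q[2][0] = -78.9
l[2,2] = -792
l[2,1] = -677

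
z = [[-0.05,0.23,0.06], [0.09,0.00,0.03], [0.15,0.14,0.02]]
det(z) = 0.002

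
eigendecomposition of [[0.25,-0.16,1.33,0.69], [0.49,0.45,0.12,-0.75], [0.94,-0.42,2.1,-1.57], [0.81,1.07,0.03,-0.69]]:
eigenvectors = [[-0.57, -0.68, -0.84, 0.80], [-0.12, 0.41, -0.07, -0.47], [-0.79, 0.47, -0.05, -0.31], [-0.2, 0.39, -0.53, 0.2]]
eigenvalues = [2.31, -0.96, 0.75, 0.01]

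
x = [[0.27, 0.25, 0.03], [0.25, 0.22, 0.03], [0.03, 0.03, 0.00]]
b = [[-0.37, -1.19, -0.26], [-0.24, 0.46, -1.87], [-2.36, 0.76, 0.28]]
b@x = [[-0.41, -0.36, -0.05],[-0.01, -0.01, 0.01],[-0.44, -0.41, -0.05]]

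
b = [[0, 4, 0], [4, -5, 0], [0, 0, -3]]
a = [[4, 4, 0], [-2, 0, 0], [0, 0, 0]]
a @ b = [[16, -4, 0], [0, -8, 0], [0, 0, 0]]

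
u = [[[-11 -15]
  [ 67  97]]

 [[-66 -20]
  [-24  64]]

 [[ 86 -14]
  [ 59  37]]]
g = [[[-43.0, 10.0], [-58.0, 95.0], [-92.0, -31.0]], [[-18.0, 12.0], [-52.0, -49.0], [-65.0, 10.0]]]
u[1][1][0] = -24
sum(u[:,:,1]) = 149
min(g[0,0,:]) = -43.0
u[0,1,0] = 67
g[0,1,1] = 95.0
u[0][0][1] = -15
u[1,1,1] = 64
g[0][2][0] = -92.0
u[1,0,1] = -20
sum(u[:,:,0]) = 111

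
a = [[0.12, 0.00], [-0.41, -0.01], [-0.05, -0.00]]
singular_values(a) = [0.43, 0.0]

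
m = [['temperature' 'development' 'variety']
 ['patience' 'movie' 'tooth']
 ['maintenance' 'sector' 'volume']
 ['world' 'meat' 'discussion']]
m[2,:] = ['maintenance', 'sector', 'volume']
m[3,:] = ['world', 'meat', 'discussion']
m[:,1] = ['development', 'movie', 'sector', 'meat']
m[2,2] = 'volume'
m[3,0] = 'world'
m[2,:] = ['maintenance', 'sector', 'volume']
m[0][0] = 'temperature'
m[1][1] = 'movie'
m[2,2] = 'volume'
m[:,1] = ['development', 'movie', 'sector', 'meat']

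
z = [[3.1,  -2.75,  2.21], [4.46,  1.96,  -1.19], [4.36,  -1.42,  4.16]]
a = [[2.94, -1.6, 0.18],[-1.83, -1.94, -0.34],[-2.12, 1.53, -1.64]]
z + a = [[6.04, -4.35, 2.39], [2.63, 0.02, -1.53], [2.24, 0.11, 2.52]]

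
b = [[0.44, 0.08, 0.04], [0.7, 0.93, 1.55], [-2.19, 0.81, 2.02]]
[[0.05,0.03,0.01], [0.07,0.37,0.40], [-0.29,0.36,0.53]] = b@[[0.12, 0.02, -0.02], [0.02, 0.13, 0.15], [-0.02, 0.15, 0.18]]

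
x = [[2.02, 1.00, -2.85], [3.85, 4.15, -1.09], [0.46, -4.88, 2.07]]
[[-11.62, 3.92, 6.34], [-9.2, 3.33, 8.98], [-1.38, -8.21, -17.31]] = x @[[-2.83,-0.63,-1.03], [1.05,1.0,2.58], [2.44,-1.47,-2.05]]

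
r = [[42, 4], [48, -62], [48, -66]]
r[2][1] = -66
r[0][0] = 42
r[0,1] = 4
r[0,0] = 42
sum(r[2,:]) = -18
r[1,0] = 48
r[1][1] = -62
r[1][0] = 48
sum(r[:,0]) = 138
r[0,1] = 4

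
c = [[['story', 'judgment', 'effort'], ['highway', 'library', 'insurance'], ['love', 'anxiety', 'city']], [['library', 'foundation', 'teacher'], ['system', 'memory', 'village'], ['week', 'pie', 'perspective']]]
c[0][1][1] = 'library'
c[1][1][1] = 'memory'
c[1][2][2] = 'perspective'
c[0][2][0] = 'love'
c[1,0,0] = 'library'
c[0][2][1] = 'anxiety'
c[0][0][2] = 'effort'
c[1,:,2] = ['teacher', 'village', 'perspective']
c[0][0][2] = 'effort'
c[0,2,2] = 'city'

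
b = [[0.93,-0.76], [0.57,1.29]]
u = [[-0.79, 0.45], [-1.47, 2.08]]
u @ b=[[-0.48, 1.18], [-0.18, 3.8]]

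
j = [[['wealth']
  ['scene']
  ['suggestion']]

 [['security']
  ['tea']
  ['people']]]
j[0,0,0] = 'wealth'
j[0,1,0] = 'scene'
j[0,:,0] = ['wealth', 'scene', 'suggestion']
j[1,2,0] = 'people'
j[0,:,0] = ['wealth', 'scene', 'suggestion']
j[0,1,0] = 'scene'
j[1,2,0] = 'people'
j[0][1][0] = 'scene'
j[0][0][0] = 'wealth'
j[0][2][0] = 'suggestion'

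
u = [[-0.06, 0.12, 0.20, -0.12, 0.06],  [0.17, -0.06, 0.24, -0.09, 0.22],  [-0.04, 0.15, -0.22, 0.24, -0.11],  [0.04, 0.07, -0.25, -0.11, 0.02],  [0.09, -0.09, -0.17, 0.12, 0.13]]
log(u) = [[-1.16+2.88j, -0.17-2.18j, (-0.13+0.18j), (-1.3-0.62j), (0.83+1.15j)], [(0.73-1.3j), (-2.37+0.98j), (0.49-0.08j), -1.65+0.28j, 1.23-0.52j], [-0.56+0.12j, 0.38-0.09j, -2.05+0.01j, 2.21-0.02j, -0.49+0.05j], [-0.39+0.64j, (0.86-0.49j), -2.35+0.04j, 0.01-0.14j, (-0.92+0.26j)], [-0.36-1.48j, (-0.24+1.12j), (0.03-0.09j), 0.74+0.32j, (-1.98-0.59j)]]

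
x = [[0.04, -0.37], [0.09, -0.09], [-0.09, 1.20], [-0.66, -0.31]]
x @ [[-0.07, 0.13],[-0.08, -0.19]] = [[0.03,0.08], [0.00,0.03], [-0.09,-0.24], [0.07,-0.03]]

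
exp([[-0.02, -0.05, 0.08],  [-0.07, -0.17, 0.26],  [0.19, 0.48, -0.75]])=[[0.99, -0.03, 0.05], [-0.05, 0.89, 0.17], [0.12, 0.31, 0.51]]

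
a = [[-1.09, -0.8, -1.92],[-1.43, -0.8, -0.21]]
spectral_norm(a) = 2.66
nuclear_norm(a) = 3.74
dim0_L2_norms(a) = [1.8, 1.13, 1.93]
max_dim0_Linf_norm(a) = 1.92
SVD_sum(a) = [[-1.43, -0.94, -1.51], [-0.86, -0.56, -0.9]] + [[0.34, 0.14, -0.41], [-0.57, -0.24, 0.69]]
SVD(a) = [[-0.86, -0.51],[-0.51, 0.86]] @ diag([2.659503576404498, 1.0819153049530672]) @ [[0.63, 0.41, 0.66], [-0.62, -0.25, 0.75]]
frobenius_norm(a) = 2.87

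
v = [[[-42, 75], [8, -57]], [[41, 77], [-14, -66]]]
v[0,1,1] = -57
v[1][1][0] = -14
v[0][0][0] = -42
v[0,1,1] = -57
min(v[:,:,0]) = -42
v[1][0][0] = 41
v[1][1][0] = -14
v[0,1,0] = 8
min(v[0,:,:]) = -57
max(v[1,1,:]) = -14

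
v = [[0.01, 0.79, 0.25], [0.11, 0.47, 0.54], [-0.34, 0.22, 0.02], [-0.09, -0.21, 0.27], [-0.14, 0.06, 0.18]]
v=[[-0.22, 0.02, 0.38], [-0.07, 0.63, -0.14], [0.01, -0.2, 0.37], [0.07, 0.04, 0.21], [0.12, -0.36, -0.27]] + [[0.23, 0.77, -0.13], [0.18, -0.16, 0.68], [-0.35, 0.42, -0.35], [-0.16, -0.25, 0.06], [-0.26, 0.42, 0.45]]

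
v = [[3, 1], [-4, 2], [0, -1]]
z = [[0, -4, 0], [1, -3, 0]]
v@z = [[1, -15, 0], [2, 10, 0], [-1, 3, 0]]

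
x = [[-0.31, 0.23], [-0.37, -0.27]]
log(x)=[[-1.05, 1.86], [-2.99, -0.73]]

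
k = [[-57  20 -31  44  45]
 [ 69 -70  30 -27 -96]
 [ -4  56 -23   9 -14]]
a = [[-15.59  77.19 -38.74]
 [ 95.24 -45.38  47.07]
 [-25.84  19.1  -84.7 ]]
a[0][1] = 77.19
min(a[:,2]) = -84.7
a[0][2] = -38.74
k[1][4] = -96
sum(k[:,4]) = -65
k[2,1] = 56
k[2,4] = -14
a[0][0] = -15.59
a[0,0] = -15.59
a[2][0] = -25.84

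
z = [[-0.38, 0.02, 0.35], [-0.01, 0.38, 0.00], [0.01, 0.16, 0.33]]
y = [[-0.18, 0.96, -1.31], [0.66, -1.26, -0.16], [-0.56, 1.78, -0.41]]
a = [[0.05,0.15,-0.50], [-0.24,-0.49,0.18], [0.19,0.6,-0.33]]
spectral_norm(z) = 0.58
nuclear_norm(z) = 1.20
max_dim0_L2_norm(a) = 0.79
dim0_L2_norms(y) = [0.88, 2.38, 1.38]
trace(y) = -1.85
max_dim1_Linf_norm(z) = 0.38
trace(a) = -0.77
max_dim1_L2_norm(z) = 0.52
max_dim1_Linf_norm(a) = 0.6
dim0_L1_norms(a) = [0.48, 1.24, 1.01]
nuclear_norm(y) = 3.94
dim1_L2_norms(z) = [0.52, 0.38, 0.37]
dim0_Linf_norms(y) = [0.66, 1.78, 1.31]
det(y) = -0.41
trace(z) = 0.33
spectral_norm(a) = 0.98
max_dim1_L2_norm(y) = 1.91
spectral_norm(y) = 2.65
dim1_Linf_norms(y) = [1.31, 1.26, 1.78]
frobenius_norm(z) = 0.74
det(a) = 0.02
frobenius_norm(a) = 1.05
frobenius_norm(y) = 2.89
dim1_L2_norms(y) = [1.63, 1.43, 1.91]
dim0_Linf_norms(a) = [0.24, 0.6, 0.5]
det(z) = -0.05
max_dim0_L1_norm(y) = 4.0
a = y @ z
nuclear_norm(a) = 1.41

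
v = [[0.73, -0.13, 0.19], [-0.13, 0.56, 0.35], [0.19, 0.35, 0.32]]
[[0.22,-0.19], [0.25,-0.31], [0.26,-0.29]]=v@[[0.19, -0.11],[0.16, -0.15],[0.53, -0.69]]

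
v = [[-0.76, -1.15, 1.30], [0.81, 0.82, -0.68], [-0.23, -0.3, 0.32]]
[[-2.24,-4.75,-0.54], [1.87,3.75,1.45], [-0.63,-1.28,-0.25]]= v@[[1.74, 1.34, 2.87], [-0.08, 3.27, -0.06], [-0.78, 0.02, 1.21]]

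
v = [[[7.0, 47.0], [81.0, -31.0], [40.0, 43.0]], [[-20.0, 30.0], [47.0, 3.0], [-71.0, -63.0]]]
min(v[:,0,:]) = -20.0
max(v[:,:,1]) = 47.0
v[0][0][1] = 47.0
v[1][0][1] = 30.0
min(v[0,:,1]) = -31.0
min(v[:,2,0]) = -71.0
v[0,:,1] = [47.0, -31.0, 43.0]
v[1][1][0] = 47.0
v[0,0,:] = [7.0, 47.0]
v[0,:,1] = [47.0, -31.0, 43.0]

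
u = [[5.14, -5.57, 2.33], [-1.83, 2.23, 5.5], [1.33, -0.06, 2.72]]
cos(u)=[[1.86, -1.95, -1.33], [-0.11, 0.59, 0.64], [0.52, -0.55, 0.16]]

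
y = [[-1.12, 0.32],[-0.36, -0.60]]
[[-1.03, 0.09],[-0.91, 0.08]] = y @ [[1.15, -0.1],[0.82, -0.07]]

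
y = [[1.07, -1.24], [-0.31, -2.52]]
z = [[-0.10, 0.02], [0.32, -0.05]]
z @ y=[[-0.11, 0.07], [0.36, -0.27]]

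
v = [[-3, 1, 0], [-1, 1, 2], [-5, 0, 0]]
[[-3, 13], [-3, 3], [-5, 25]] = v@[[1, -5], [0, -2], [-1, 0]]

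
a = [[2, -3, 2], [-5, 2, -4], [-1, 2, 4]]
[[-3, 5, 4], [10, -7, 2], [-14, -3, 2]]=a@[[0, 1, -2], [-1, -1, -2], [-3, 0, 1]]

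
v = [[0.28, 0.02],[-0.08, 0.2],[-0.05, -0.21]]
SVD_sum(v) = [[0.28,  0.01], [-0.07,  -0.0], [-0.06,  -0.0]] + [[-0.00, 0.01],[-0.01, 0.20],[0.01, -0.21]]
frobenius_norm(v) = 0.41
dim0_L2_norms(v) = [0.3, 0.29]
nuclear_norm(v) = 0.59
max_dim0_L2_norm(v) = 0.3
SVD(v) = [[-0.95, -0.03], [0.25, -0.70], [0.19, 0.72]] @ diag([0.2954717700301703, 0.2906827017819226]) @ [[-1.00,-0.04],[0.04,-1.00]]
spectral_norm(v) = 0.30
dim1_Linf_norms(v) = [0.28, 0.2, 0.21]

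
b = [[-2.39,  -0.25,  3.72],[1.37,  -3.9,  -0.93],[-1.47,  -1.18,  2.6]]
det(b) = 0.066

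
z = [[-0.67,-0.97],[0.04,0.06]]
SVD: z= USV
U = [[-1.00, 0.06], [0.06, 1.00]]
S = [1.18, 0.0]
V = [[0.57, 0.82], [-0.82, 0.57]]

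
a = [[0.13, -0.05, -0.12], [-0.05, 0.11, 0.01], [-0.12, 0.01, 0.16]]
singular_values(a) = [0.28, 0.11, 0.01]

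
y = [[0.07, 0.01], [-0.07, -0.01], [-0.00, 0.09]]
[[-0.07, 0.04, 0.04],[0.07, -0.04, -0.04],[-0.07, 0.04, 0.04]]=y @ [[-0.85, 0.53, 0.45], [-0.74, 0.46, 0.39]]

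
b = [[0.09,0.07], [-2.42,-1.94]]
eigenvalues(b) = [0.0, -1.85]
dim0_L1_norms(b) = [2.51, 2.01]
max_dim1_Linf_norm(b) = 2.42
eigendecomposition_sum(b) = [[0.0, 0.00], [-0.00, -0.0]] + [[0.09, 0.07], [-2.42, -1.94]]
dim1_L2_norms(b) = [0.11, 3.1]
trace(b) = -1.85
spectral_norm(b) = 3.10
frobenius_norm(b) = 3.10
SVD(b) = [[-0.04, 1.00], [1.00, 0.04]] @ diag([3.103707008237349, 0.0016754158772714746]) @ [[-0.78, -0.63],[0.63, -0.78]]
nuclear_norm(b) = 3.11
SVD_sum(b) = [[0.09, 0.07], [-2.42, -1.94]] + [[0.0, -0.0], [0.0, -0.0]]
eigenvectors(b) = [[0.63, -0.04], [-0.78, 1.00]]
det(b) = -0.01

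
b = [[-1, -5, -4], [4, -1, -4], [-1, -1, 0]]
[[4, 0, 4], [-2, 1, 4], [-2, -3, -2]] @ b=[[-8, -24, -16], [2, 5, 4], [-8, 15, 20]]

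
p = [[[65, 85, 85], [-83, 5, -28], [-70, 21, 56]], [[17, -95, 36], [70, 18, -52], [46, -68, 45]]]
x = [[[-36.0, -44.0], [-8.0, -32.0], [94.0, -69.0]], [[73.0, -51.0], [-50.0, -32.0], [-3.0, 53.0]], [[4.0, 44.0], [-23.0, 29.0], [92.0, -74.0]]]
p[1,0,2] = 36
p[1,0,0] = 17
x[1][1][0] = -50.0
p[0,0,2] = 85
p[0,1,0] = -83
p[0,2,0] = -70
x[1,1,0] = -50.0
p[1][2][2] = 45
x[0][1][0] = -8.0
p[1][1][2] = -52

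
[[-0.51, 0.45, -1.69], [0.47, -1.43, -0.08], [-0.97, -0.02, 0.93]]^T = [[-0.51, 0.47, -0.97], [0.45, -1.43, -0.02], [-1.69, -0.08, 0.93]]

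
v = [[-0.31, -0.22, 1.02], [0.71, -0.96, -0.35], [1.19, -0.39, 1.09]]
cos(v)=[[0.5, 0.04, -0.32],  [0.57, 0.58, -0.29],  [-0.22, 0.11, -0.01]]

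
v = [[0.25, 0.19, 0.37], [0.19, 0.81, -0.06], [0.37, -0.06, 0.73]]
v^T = [[0.25, 0.19, 0.37], [0.19, 0.81, -0.06], [0.37, -0.06, 0.73]]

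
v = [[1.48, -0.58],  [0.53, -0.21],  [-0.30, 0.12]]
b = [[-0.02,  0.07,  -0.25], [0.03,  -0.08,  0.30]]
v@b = [[-0.05, 0.15, -0.54], [-0.02, 0.05, -0.2], [0.01, -0.03, 0.11]]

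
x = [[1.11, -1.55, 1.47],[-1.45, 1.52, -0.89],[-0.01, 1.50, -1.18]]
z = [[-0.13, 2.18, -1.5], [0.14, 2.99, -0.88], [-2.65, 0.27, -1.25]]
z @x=[[-3.29, 1.27, -0.36], [-4.17, 3.01, -1.42], [-3.32, 2.64, -2.66]]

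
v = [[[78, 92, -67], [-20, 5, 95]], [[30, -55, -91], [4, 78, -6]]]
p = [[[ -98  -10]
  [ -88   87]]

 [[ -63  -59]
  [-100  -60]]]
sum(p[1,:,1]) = -119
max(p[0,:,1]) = 87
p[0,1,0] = -88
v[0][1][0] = -20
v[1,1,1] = 78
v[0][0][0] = 78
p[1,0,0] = -63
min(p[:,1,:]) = -100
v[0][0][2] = -67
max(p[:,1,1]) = 87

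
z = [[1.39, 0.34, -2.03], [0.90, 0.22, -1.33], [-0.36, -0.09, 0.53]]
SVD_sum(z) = [[1.39, 0.34, -2.03], [0.90, 0.22, -1.33], [-0.36, -0.09, 0.53]] + [[0.00,0.0,0.0], [-0.0,-0.00,-0.0], [0.0,0.0,0.00]] + [[0.00,-0.00,-0.00], [0.00,-0.0,-0.0], [0.00,-0.0,-0.0]]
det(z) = -0.00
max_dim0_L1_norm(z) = 3.89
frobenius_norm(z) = 3.04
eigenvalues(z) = [2.14, 0.01, -0.0]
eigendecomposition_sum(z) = [[1.39, 0.34, -2.03], [0.90, 0.22, -1.32], [-0.36, -0.09, 0.53]] + [[0.0,-0.0,0.00], [-0.0,0.00,-0.00], [0.00,-0.00,0.0]] + [[0.00, -0.0, -0.00], [0.00, -0.00, -0.01], [0.00, -0.00, -0.0]]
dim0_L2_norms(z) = [1.69, 0.41, 2.48]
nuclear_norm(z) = 3.05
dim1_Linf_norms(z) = [2.03, 1.33, 0.53]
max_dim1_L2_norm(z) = 2.48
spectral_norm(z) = 3.04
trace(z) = 2.14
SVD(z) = [[-0.82,0.57,0.11], [-0.53,-0.81,0.23], [0.21,0.13,0.97]] @ diag([3.035529360006288, 0.00761890203033744, 0.001859266433103703]) @ [[-0.56, -0.14, 0.82],[0.80, 0.18, 0.57],[0.22, -0.97, -0.01]]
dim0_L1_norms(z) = [2.65, 0.65, 3.89]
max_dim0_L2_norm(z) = 2.48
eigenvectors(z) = [[0.82, 0.68, 0.08], [0.53, -0.63, 0.97], [-0.21, 0.36, 0.22]]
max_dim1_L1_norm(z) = 3.76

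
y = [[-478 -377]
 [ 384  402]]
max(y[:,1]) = 402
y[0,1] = -377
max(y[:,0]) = 384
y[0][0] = -478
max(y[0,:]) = -377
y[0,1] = -377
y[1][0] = 384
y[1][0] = 384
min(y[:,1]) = -377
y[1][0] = 384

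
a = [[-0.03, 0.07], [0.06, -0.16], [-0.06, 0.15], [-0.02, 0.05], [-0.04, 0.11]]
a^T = [[-0.03, 0.06, -0.06, -0.02, -0.04], [0.07, -0.16, 0.15, 0.05, 0.11]]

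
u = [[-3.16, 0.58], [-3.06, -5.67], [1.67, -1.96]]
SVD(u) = [[-0.16, 0.78], [-0.98, -0.05], [-0.13, -0.62]] @ diag([6.586615601959683, 3.8834900427349197]) @ [[0.50, 0.87], [-0.87, 0.50]]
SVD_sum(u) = [[-0.54, -0.93],[-3.22, -5.58],[-0.43, -0.75]] + [[-2.62, 1.51],[0.16, -0.09],[2.1, -1.21]]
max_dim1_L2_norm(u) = 6.44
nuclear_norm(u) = 10.47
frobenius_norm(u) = 7.65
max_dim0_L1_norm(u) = 8.21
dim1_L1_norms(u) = [3.74, 8.73, 3.63]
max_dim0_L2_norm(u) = 6.03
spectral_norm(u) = 6.59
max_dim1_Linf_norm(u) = 5.67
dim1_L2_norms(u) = [3.21, 6.44, 2.57]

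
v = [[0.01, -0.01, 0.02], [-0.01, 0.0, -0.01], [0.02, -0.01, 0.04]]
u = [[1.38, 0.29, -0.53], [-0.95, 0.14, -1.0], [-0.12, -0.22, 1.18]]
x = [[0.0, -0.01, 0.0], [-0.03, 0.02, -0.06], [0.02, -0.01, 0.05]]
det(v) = -0.00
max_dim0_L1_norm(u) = 2.71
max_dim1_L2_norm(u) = 1.51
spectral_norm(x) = 0.09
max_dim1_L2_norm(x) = 0.07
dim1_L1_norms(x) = [0.01, 0.11, 0.08]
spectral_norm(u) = 1.69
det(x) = -0.00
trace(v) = 0.05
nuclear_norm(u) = 3.42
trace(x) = 0.07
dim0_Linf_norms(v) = [0.02, 0.01, 0.04]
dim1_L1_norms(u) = [2.2, 2.09, 1.52]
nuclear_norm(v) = 0.06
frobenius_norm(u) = 2.38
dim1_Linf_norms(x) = [0.01, 0.06, 0.05]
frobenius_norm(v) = 0.05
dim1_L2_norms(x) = [0.01, 0.07, 0.05]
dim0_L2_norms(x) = [0.04, 0.02, 0.08]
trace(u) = 2.70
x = u @ v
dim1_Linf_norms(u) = [1.38, 1.0, 1.18]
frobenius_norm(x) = 0.09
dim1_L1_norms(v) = [0.04, 0.02, 0.07]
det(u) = 0.16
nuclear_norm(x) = 0.10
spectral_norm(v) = 0.05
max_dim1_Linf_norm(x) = 0.06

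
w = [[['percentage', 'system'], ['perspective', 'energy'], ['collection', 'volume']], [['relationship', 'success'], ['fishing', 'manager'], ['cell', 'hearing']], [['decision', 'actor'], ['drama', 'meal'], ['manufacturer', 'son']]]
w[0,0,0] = 'percentage'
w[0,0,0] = 'percentage'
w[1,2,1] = 'hearing'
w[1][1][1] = 'manager'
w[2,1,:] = ['drama', 'meal']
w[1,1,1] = 'manager'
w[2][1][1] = 'meal'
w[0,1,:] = ['perspective', 'energy']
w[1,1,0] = 'fishing'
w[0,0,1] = 'system'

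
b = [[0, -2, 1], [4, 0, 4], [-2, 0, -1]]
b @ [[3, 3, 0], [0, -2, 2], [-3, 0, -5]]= [[-3, 4, -9], [0, 12, -20], [-3, -6, 5]]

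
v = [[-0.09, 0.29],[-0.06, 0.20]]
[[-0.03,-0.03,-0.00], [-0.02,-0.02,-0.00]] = v @ [[0.08,0.07,-0.02],[-0.07,-0.08,-0.02]]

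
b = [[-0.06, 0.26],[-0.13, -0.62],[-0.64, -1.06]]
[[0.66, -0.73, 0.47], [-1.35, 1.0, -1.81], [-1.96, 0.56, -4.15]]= b@ [[-0.81, 2.75, 2.54], [2.34, -2.19, 2.38]]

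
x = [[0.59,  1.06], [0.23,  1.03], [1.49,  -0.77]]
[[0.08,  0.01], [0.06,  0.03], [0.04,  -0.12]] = x@ [[0.05, -0.06], [0.05, 0.04]]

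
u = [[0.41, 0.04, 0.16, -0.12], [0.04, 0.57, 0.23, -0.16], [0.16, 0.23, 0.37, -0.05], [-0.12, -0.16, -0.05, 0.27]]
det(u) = 0.010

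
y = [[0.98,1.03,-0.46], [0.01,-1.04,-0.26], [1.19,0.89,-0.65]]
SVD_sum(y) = [[0.97, 1.05, -0.45],[-0.42, -0.45, 0.19],[1.03, 1.11, -0.48]] + [[0.01,  -0.02,  -0.01], [0.43,  -0.59,  -0.45], [0.16,  -0.22,  -0.17]] + [[0.0, -0.00, 0.00],[0.00, -0.0, 0.0],[-0.00, 0.0, -0.00]]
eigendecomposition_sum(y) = [[1.09, 0.4, -0.68], [-0.24, -0.09, 0.15], [1.22, 0.45, -0.76]] + [[0.06, 0.02, -0.05], [-0.02, -0.01, 0.02], [0.09, 0.02, -0.08]] + [[-0.17,  0.61,  0.28],[0.27,  -0.95,  -0.43],[-0.12,  0.41,  0.19]]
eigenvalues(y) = [0.24, -0.02, -0.93]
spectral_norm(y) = 2.27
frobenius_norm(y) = 2.45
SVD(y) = [[-0.66, -0.03, -0.75], [0.28, -0.93, -0.21], [-0.70, -0.35, 0.62]] @ diag([2.2742196613628836, 0.9169631830360835, 0.0018581783612091043]) @ [[-0.65, -0.70, 0.30], [-0.50, 0.69, 0.53], [-0.58, 0.19, -0.79]]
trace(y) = -0.71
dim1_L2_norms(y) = [1.49, 1.07, 1.62]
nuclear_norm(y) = 3.19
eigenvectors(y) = [[0.66, -0.57, 0.51], [-0.14, 0.2, -0.79], [0.74, -0.80, 0.35]]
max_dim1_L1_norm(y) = 2.73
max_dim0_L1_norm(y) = 2.96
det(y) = 0.00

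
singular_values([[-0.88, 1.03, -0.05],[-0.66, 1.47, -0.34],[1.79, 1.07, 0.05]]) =[2.11, 2.1, 0.18]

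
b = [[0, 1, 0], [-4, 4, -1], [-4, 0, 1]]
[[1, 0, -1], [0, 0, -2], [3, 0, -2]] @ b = [[4, 1, -1], [8, 0, -2], [8, 3, -2]]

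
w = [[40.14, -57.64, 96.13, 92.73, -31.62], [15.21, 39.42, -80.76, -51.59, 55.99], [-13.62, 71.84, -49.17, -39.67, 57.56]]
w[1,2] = -80.76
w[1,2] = -80.76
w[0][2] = 96.13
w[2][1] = 71.84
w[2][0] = -13.62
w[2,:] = [-13.62, 71.84, -49.17, -39.67, 57.56]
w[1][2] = -80.76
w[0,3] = 92.73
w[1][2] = -80.76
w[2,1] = 71.84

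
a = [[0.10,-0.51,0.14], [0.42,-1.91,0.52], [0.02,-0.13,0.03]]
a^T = [[0.1, 0.42, 0.02], [-0.51, -1.91, -0.13], [0.14, 0.52, 0.03]]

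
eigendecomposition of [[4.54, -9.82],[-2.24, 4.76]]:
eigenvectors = [[-0.91, 0.9], [-0.42, -0.44]]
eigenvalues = [-0.04, 9.34]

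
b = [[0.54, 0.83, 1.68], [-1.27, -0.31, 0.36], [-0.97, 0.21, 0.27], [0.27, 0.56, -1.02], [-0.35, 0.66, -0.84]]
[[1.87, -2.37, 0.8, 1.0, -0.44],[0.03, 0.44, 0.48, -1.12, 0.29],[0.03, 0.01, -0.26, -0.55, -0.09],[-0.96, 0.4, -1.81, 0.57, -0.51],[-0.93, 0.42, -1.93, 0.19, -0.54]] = b @ [[0.26, -0.42, 0.27, 0.72, -0.03], [0.02, -0.74, -1.40, 0.7, -0.71], [1.02, -0.91, 1.08, 0.02, 0.1]]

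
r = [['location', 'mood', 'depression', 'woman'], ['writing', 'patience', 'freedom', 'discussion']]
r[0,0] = 'location'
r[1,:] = ['writing', 'patience', 'freedom', 'discussion']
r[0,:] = ['location', 'mood', 'depression', 'woman']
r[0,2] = 'depression'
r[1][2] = 'freedom'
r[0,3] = 'woman'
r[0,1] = 'mood'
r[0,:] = ['location', 'mood', 'depression', 'woman']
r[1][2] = 'freedom'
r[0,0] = 'location'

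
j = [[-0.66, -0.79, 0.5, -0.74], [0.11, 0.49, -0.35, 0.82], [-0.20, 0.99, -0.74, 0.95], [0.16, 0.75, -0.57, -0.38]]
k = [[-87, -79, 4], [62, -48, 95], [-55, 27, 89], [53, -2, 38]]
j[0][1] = -0.792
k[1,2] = 95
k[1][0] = 62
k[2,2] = 89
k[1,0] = 62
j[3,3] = -0.377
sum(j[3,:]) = -0.03199999999999992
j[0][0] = -0.665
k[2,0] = -55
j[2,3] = 0.949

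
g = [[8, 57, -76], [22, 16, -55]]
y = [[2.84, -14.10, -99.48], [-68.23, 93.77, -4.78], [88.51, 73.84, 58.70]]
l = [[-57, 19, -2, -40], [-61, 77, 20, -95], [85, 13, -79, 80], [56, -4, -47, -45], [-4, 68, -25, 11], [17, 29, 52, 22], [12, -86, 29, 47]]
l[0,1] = 19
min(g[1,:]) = -55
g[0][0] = 8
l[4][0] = -4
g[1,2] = -55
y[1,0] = -68.23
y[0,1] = -14.1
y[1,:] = [-68.23, 93.77, -4.78]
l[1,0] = -61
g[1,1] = 16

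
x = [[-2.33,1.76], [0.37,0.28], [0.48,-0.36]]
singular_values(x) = [2.98, 0.45]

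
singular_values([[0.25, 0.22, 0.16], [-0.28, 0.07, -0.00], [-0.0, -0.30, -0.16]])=[0.47, 0.33, 0.0]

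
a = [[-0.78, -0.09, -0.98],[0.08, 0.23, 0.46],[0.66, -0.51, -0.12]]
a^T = [[-0.78,0.08,0.66], [-0.09,0.23,-0.51], [-0.98,0.46,-0.12]]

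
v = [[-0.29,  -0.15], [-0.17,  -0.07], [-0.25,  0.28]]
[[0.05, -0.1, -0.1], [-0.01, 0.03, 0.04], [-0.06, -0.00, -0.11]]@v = [[0.03, -0.03], [-0.01, 0.01], [0.04, -0.02]]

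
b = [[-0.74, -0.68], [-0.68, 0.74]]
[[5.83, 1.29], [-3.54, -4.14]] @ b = [[-5.19, -3.01],[5.43, -0.66]]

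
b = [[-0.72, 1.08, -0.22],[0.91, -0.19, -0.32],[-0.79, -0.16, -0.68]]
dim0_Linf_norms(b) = [0.91, 1.08, 0.68]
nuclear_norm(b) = 3.16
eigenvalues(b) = [0.74, -1.45, -0.88]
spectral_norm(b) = 1.60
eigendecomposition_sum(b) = [[0.27,0.33,-0.11], [0.32,0.4,-0.14], [-0.18,-0.23,0.08]] + [[-1.07, 0.93, 0.08],[0.52, -0.45, -0.04],[-0.99, 0.86, 0.07]] + [[0.09, -0.18, -0.19], [0.07, -0.13, -0.14], [0.38, -0.79, -0.83]]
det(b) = 0.95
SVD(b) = [[-0.75, -0.52, 0.42],  [0.5, -0.02, 0.87],  [-0.44, 0.86, 0.27]] @ diag([1.6049835612388255, 0.8916604351596704, 0.6639799970812402]) @ [[0.83, -0.52, 0.19], [-0.36, -0.77, -0.52], [0.42, 0.36, -0.83]]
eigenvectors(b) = [[-0.58, -0.69, 0.21], [-0.71, 0.34, 0.16], [0.4, -0.64, 0.96]]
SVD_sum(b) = [[-1.00, 0.62, -0.23], [0.66, -0.41, 0.15], [-0.59, 0.37, -0.13]] + [[0.17, 0.36, 0.24],  [0.01, 0.01, 0.01],  [-0.28, -0.59, -0.4]] + [[0.12, 0.10, -0.23],[0.24, 0.21, -0.48],[0.07, 0.07, -0.15]]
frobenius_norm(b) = 1.95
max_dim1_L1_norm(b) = 2.02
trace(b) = -1.59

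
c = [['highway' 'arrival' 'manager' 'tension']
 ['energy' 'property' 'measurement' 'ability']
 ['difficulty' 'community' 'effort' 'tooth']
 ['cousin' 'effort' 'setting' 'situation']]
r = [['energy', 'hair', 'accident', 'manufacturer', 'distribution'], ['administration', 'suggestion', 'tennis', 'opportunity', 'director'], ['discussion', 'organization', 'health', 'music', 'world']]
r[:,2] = ['accident', 'tennis', 'health']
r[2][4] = 'world'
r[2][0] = 'discussion'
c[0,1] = 'arrival'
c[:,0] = ['highway', 'energy', 'difficulty', 'cousin']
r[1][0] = 'administration'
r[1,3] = 'opportunity'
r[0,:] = ['energy', 'hair', 'accident', 'manufacturer', 'distribution']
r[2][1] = 'organization'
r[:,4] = ['distribution', 'director', 'world']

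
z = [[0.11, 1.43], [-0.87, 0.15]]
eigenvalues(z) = [(0.13+1.12j), (0.13-1.12j)]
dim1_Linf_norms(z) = [1.43, 0.87]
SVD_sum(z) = [[0.03, 1.43], [0.0, 0.13]] + [[0.08, -0.0],  [-0.87, 0.02]]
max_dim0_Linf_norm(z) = 1.43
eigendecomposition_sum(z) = [[0.06+0.56j, (0.72-0.08j)], [(-0.43+0.05j), 0.08+0.56j]] + [[0.06-0.56j, 0.72+0.08j], [(-0.43-0.05j), 0.08-0.56j]]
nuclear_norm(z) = 2.31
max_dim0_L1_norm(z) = 1.58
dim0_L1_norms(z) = [0.98, 1.58]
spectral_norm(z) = 1.44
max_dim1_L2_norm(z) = 1.43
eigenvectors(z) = [[(0.79+0j), 0.79-0.00j],[0.01+0.61j, (0.01-0.61j)]]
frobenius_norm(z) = 1.68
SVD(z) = [[1.00, 0.09], [0.09, -1.0]] @ diag([1.438037877686708, 0.8766111237819807]) @ [[0.02, 1.0], [1.0, -0.02]]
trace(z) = 0.26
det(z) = 1.26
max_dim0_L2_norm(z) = 1.44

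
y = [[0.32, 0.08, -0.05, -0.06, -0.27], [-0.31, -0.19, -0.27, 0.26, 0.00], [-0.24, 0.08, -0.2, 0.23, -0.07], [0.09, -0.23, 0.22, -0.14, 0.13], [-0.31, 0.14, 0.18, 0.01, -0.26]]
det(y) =-0.001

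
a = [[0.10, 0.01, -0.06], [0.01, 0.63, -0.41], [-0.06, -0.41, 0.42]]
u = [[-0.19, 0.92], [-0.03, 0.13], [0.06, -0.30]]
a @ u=[[-0.02, 0.11], [-0.05, 0.21], [0.05, -0.23]]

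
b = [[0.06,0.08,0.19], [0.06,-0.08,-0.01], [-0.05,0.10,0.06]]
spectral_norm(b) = 0.23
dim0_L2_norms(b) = [0.1, 0.15, 0.2]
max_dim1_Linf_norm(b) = 0.19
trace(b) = 0.04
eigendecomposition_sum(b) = [[0.02+0.00j, (-0.06-0j), (-0.04+0j)], [(0.03+0j), (-0.1-0j), -0.07+0.00j], [-0.02-0.00j, (0.07+0j), (0.05-0j)]] + [[0.02+0.03j, (0.07-0.15j), (0.11-0.18j)],  [0.02+0.01j, (0.01-0.08j), 0.03-0.10j],  [-0.01-0.01j, (0.01+0.06j), 0.01+0.08j]] + [[(0.02-0.03j), 0.07+0.15j, 0.11+0.18j], [(0.02-0.01j), 0.01+0.08j, 0.03+0.10j], [-0.01+0.01j, (0.01-0.06j), 0.01-0.08j]]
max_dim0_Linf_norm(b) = 0.19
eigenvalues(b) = [(-0.04+0j), (0.04+0.03j), (0.04-0.03j)]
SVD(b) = [[-0.88, -0.44, -0.17], [0.20, -0.68, 0.71], [-0.43, 0.59, 0.69]] @ diag([0.2349058360663569, 0.13080323639884417, 0.0031243446599146904]) @ [[-0.08, -0.55, -0.83], [-0.74, 0.59, -0.32], [-0.67, -0.59, 0.46]]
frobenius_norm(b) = 0.27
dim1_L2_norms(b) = [0.21, 0.1, 0.13]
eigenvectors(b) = [[-0.43+0.00j, (-0.84+0j), (-0.84-0j)], [(-0.73+0j), (-0.41+0.13j), (-0.41-0.13j)], [0.53+0.00j, 0.27-0.20j, 0.27+0.20j]]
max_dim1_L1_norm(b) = 0.33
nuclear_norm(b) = 0.37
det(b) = -0.00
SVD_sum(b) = [[0.02, 0.11, 0.17], [-0.00, -0.03, -0.04], [0.01, 0.06, 0.08]] + [[0.04, -0.03, 0.02], [0.07, -0.05, 0.03], [-0.06, 0.05, -0.02]] + [[0.0, 0.00, -0.0], [-0.0, -0.00, 0.0], [-0.00, -0.00, 0.00]]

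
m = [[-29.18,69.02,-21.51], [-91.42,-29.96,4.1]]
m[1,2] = 4.1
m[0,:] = [-29.18, 69.02, -21.51]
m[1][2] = 4.1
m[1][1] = -29.96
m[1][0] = -91.42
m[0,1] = 69.02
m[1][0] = -91.42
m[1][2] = 4.1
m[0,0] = -29.18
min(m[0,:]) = -29.18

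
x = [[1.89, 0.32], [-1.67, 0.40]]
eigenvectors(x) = [[0.47,  -0.34], [-0.88,  0.94]]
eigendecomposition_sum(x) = [[3.99, 1.44],[-7.49, -2.70]] + [[-2.10,-1.12],[5.82,3.10]]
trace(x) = 2.29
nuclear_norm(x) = 3.03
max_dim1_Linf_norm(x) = 1.89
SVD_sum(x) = [[1.89, -0.02],[-1.67, 0.02]] + [[0.0, 0.34],  [0.0, 0.38]]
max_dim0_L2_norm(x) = 2.52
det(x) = 1.29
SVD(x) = [[-0.75, 0.66], [0.66, 0.75]] @ diag([2.5222321212443264, 0.5116103268732418]) @ [[-1.0, 0.01], [0.01, 1.00]]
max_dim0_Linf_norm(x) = 1.89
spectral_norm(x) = 2.52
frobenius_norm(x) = 2.57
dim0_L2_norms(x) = [2.52, 0.51]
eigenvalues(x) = [1.29, 1.0]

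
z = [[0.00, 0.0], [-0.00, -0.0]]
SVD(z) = [[1.00, 0.00], [0.0, 1.00]] @ diag([0.0, -0.0]) @ [[1.0, 0.00], [0.0, 1.00]]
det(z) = 0.00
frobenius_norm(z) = 0.00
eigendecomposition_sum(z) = [[0.0, 0.00],  [0.0, 0.0]] + [[-0.00, -0.00], [-0.0, -0.0]]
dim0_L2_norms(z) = [0.0, 0.0]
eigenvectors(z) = [[1.00, 0.0], [0.00, 1.00]]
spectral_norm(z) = 0.00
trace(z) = 0.00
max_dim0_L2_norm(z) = 0.0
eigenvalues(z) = [0.0, -0.0]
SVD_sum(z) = [[0.0, 0.00],  [0.00, 0.00]] + [[-0.0, -0.0],[-0.00, -0.00]]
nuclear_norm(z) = 0.00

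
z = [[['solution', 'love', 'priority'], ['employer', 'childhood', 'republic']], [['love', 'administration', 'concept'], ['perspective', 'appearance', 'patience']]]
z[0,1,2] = 'republic'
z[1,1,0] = 'perspective'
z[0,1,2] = 'republic'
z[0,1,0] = 'employer'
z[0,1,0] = 'employer'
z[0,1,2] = 'republic'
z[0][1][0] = 'employer'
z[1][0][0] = 'love'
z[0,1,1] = 'childhood'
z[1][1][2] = 'patience'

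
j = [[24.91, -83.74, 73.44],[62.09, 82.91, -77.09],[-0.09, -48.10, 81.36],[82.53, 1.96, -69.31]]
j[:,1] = [-83.74, 82.91, -48.1, 1.96]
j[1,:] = [62.09, 82.91, -77.09]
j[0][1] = -83.74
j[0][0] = 24.91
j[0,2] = 73.44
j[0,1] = -83.74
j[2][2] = 81.36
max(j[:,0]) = 82.53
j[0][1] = -83.74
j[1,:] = [62.09, 82.91, -77.09]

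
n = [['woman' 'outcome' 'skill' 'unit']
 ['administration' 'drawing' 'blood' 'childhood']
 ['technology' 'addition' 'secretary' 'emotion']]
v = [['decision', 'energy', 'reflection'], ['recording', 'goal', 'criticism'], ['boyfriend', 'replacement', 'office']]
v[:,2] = ['reflection', 'criticism', 'office']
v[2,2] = 'office'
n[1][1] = 'drawing'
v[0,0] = 'decision'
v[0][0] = 'decision'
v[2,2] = 'office'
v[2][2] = 'office'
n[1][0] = 'administration'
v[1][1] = 'goal'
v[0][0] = 'decision'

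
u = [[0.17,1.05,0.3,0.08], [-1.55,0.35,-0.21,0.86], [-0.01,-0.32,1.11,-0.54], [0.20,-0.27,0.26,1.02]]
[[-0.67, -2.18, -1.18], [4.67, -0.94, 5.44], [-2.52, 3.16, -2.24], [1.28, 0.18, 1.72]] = u @[[-1.78, -0.62, -2.25], [-0.10, -2.42, -0.61], [-1.38, 1.76, -1.12], [1.93, -0.79, 2.25]]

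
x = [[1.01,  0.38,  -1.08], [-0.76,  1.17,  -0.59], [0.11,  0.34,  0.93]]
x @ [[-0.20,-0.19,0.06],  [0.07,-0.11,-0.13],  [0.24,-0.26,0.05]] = [[-0.43,0.05,-0.04],[0.09,0.17,-0.23],[0.22,-0.3,0.01]]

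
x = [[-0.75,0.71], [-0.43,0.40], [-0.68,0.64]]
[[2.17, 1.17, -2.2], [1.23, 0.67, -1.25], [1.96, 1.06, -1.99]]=x @ [[-1.59, -0.86, 1.62], [1.37, 0.74, -1.39]]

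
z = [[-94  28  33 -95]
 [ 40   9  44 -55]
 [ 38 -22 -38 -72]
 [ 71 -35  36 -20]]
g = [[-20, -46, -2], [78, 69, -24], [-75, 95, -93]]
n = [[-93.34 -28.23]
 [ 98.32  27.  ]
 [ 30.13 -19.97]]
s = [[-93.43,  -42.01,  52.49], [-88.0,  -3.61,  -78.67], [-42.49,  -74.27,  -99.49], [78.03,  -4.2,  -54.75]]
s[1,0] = -88.0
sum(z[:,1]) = -20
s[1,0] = -88.0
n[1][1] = 27.0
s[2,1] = -74.27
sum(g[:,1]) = 118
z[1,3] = -55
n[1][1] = 27.0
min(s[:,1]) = -74.27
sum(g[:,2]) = -119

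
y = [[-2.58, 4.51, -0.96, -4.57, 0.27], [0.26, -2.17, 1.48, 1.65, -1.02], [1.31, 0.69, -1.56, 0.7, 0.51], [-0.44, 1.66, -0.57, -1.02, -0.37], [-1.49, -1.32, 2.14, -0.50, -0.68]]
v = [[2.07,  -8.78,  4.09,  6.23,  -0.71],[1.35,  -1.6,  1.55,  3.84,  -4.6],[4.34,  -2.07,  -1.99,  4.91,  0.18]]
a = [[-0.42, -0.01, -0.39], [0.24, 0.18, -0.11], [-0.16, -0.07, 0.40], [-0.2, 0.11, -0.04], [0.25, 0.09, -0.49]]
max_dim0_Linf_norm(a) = 0.49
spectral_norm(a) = 0.77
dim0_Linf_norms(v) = [4.34, 8.78, 4.09, 6.23, 4.6]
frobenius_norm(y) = 8.87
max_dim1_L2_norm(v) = 11.72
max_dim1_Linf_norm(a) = 0.49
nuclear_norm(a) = 1.55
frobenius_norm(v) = 15.21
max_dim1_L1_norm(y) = 12.89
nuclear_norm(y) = 12.77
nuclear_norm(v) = 23.37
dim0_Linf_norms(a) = [0.42, 0.18, 0.49]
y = a @ v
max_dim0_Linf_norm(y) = 4.57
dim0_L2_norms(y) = [3.29, 5.48, 3.23, 5.04, 1.4]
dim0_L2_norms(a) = [0.6, 0.24, 0.75]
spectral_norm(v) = 13.50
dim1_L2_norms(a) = [0.57, 0.32, 0.44, 0.23, 0.56]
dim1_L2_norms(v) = [11.72, 6.53, 7.16]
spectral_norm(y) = 7.84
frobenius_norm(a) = 0.99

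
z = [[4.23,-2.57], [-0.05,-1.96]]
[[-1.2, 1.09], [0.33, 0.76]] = z@[[-0.38, 0.02], [-0.16, -0.39]]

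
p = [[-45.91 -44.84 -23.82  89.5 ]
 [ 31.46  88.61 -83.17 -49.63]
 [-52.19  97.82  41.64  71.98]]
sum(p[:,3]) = 111.85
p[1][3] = -49.63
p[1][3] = -49.63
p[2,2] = 41.64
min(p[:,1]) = -44.84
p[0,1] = -44.84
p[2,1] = 97.82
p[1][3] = -49.63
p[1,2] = -83.17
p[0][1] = -44.84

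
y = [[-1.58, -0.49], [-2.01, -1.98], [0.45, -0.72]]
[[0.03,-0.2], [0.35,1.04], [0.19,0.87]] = y@[[0.05, 0.42], [-0.23, -0.95]]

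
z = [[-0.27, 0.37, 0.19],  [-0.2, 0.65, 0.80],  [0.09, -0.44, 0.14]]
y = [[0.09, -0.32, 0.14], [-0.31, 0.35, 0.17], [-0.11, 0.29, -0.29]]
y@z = [[0.05, -0.24, -0.22], [0.03, 0.04, 0.24], [-0.05, 0.28, 0.17]]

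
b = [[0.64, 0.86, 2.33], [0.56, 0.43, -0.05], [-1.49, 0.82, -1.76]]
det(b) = 3.016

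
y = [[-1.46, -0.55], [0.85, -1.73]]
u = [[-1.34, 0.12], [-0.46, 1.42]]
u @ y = [[2.06, 0.53], [1.88, -2.2]]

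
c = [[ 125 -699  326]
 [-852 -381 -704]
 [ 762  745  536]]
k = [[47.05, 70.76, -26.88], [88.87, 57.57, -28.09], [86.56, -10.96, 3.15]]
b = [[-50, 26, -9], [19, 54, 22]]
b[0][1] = 26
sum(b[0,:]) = -33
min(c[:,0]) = -852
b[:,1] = [26, 54]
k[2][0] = 86.56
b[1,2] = 22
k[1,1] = 57.57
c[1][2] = -704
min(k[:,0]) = 47.05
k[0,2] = -26.88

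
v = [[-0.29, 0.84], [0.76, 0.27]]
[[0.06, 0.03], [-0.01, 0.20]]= v @[[-0.03, 0.22],[0.06, 0.11]]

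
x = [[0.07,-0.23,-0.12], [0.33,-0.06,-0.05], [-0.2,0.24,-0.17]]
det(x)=-0.022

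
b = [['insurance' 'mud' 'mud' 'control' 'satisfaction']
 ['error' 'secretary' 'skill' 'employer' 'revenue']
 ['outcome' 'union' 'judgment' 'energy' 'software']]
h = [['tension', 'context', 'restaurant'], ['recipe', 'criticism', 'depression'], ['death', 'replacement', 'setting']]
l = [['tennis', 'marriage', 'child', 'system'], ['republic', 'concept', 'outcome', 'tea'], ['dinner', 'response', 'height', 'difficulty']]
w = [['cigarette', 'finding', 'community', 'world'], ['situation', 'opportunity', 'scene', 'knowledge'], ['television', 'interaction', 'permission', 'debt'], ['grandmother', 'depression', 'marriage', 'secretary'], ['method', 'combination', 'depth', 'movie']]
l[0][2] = 'child'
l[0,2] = 'child'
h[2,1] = 'replacement'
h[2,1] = 'replacement'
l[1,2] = 'outcome'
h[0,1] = 'context'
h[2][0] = 'death'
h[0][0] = 'tension'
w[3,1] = 'depression'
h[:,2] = ['restaurant', 'depression', 'setting']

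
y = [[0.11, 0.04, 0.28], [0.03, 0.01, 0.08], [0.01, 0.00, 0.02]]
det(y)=0.000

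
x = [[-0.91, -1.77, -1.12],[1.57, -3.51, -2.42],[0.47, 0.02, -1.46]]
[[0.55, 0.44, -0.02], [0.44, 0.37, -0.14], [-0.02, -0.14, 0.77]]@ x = [[0.18, -2.52, -1.65], [0.11, -2.08, -1.18], [0.16, 0.54, -0.76]]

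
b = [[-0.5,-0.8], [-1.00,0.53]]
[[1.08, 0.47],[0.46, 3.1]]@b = [[-1.01, -0.61], [-3.33, 1.28]]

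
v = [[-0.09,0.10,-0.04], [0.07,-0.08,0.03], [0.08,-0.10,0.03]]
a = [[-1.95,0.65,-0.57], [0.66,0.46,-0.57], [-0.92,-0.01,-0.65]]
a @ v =[[0.18, -0.19, 0.08], [-0.07, 0.09, -0.03], [0.03, -0.03, 0.02]]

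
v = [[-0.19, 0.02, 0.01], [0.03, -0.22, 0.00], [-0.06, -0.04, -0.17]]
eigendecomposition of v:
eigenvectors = [[(0.07-0.29j), (0.07+0.29j), (-0.43+0j)], [(-0.04-0.16j), -0.04+0.16j, (0.89+0j)], [0.94+0.00j, 0.94-0.00j, 0.15+0.00j]]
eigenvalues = [(-0.17+0.03j), (-0.17-0.03j), (-0.23+0j)]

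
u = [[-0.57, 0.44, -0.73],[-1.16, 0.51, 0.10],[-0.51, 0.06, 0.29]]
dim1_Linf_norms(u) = [0.73, 1.16, 0.51]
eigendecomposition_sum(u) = [[(-0.49+0j), (0.24-0j), (-0.49+0j)], [(-0.54+0j), 0.27-0.00j, (-0.53+0j)], [(-0.28+0j), (0.14-0j), (-0.27+0j)]] + [[(-0.04+0.07j), (0.1+0.04j), (-0.12-0.2j)], [(-0.31+0.05j), (0.12+0.42j), (0.32-0.91j)], [(-0.12-0.04j), -0.04+0.17j, (0.28-0.25j)]] + [[-0.04-0.07j, 0.10-0.04j, (-0.12+0.2j)], [-0.31-0.05j, (0.12-0.42j), (0.32+0.91j)], [-0.12+0.04j, -0.04-0.17j, 0.28+0.25j]]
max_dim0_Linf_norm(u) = 1.16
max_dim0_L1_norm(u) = 2.24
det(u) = -0.09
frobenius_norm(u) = 1.74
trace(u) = 0.23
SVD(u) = [[-0.52,0.80,0.29], [-0.81,-0.35,-0.48], [-0.29,-0.48,0.83]] @ diag([1.5397240502810747, 0.7989143397134693, 0.0767184905106513]) @ [[0.89, -0.43, 0.14], [0.24, 0.19, -0.95], [-0.38, -0.89, -0.27]]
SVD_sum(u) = [[-0.71, 0.34, -0.11], [-1.11, 0.53, -0.17], [-0.39, 0.19, -0.06]] + [[0.15,0.12,-0.61],[-0.07,-0.05,0.26],[-0.09,-0.07,0.37]] + [[-0.01, -0.02, -0.01], [0.01, 0.03, 0.01], [-0.02, -0.06, -0.02]]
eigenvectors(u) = [[-0.63+0.00j, 0.14-0.17j, 0.14+0.17j], [(-0.69+0j), 0.91+0.00j, 0.91-0.00j], [(-0.36+0j), 0.31+0.17j, 0.31-0.17j]]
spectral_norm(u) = 1.54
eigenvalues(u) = [(-0.5+0j), (0.36+0.24j), (0.36-0.24j)]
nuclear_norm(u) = 2.42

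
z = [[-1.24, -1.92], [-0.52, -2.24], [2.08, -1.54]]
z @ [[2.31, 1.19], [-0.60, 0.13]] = [[-1.71, -1.73], [0.14, -0.91], [5.73, 2.28]]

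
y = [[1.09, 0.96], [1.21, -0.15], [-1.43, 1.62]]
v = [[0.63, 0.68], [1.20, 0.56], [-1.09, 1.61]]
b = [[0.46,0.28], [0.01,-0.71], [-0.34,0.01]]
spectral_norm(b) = 0.79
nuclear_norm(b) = 1.32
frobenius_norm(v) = 2.53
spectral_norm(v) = 1.97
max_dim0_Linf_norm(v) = 1.61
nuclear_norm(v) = 3.56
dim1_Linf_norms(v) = [0.68, 1.2, 1.61]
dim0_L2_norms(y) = [2.17, 1.89]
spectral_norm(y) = 2.39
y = v + b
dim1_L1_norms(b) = [0.74, 0.72, 0.35]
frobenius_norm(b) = 0.95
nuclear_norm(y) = 3.99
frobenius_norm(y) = 2.87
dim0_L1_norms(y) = [3.73, 2.73]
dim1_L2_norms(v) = [0.93, 1.32, 1.94]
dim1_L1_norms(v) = [1.31, 1.76, 2.7]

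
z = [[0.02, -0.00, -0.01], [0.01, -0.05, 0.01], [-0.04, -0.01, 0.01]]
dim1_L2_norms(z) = [0.02, 0.05, 0.04]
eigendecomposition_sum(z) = [[0.02,0.0,-0.01], [-0.0,-0.00,0.0], [-0.03,-0.00,0.01]] + [[-0.00, 0.00, -0.0], [-0.0, 0.0, -0.00], [-0.01, 0.00, -0.01]] + [[0.0, -0.0, 0.00], [0.01, -0.05, 0.01], [0.0, -0.01, 0.0]]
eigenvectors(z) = [[0.54, 0.33, 0.03], [-0.03, 0.29, 0.98], [-0.84, 0.9, 0.19]]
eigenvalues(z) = [0.04, -0.01, -0.05]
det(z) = 0.00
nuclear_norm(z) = 0.10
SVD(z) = [[-0.06, 0.46, -0.89],[0.96, 0.26, 0.07],[0.26, -0.85, -0.46]] @ diag([0.052421282696003144, 0.04716313142386823, 0.005258151272134898]) @ [[-0.04, -0.97, 0.25], [0.97, -0.10, -0.22], [0.24, 0.23, 0.94]]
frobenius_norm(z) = 0.07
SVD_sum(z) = [[0.00, 0.0, -0.0], [-0.00, -0.05, 0.01], [-0.0, -0.01, 0.0]] + [[0.02,  -0.0,  -0.0], [0.01,  -0.0,  -0.0], [-0.04,  0.0,  0.01]] + [[-0.00, -0.00, -0.00], [0.0, 0.00, 0.0], [-0.00, -0.00, -0.0]]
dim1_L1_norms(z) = [0.03, 0.07, 0.06]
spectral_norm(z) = 0.05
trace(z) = -0.02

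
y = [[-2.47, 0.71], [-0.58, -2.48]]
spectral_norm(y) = 2.62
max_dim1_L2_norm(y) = 2.57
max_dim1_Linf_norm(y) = 2.48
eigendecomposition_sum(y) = [[(-1.24+0.33j),(0.36+1.37j)], [-0.29-1.12j,-1.24+0.31j]] + [[-1.24-0.33j, 0.36-1.37j], [(-0.29+1.12j), -1.24-0.31j]]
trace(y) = -4.95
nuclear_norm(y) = 5.12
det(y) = 6.54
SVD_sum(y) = [[-1.17, 1.64], [0.98, -1.37]] + [[-1.3, -0.93], [-1.56, -1.11]]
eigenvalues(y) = [(-2.48+0.64j), (-2.48-0.64j)]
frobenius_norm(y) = 3.62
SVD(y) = [[-0.77, 0.64], [0.64, 0.77]] @ diag([2.622856974744357, 2.4924729266403034]) @ [[0.58, -0.81], [-0.81, -0.58]]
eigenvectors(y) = [[(0.74+0j),0.74-0.00j], [-0.01+0.67j,(-0.01-0.67j)]]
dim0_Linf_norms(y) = [2.47, 2.48]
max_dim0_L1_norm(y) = 3.19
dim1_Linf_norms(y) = [2.47, 2.48]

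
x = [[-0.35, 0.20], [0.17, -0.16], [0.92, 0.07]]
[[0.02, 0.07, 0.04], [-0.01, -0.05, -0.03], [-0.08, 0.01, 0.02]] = x@[[-0.08, -0.01, 0.01], [-0.05, 0.32, 0.21]]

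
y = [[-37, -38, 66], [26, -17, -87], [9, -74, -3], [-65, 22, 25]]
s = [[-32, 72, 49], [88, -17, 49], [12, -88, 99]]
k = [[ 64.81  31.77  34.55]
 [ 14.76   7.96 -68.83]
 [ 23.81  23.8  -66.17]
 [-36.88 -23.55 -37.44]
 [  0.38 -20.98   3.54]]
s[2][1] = -88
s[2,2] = 99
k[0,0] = 64.81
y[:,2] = [66, -87, -3, 25]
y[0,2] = 66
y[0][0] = -37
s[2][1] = -88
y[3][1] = 22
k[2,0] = 23.81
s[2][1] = -88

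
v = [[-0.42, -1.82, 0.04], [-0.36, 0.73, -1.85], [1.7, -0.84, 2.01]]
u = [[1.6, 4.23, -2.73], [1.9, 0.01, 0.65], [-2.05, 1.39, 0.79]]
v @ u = [[-4.21, -1.74, -0.0], [4.6, -4.09, -0.00], [-3.0, 9.98, -3.60]]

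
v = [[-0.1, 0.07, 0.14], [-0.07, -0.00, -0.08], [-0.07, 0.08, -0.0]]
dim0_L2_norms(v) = [0.14, 0.11, 0.16]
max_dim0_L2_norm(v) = 0.16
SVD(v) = [[-0.92, 0.16, -0.36],  [0.07, -0.83, -0.55],  [-0.39, -0.53, 0.76]] @ diag([0.2003839159878817, 0.12329427098982007, 0.04177091038570259]) @ [[0.57, -0.48, -0.67], [0.64, -0.25, 0.73], [0.51, 0.84, -0.16]]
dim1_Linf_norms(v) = [0.14, 0.08, 0.08]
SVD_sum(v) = [[-0.11,0.09,0.12], [0.01,-0.01,-0.01], [-0.04,0.04,0.05]] + [[0.01, -0.0, 0.01], [-0.07, 0.03, -0.07], [-0.04, 0.02, -0.05]] + [[-0.01, -0.01, 0.0], [-0.01, -0.02, 0.00], [0.02, 0.03, -0.01]]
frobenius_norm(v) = 0.24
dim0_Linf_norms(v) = [0.1, 0.08, 0.14]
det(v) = -0.00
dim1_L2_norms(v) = [0.19, 0.11, 0.11]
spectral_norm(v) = 0.20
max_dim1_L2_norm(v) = 0.19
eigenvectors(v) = [[-0.63+0.00j, (-0.63-0j), -0.70+0.00j], [0.09-0.58j, (0.09+0.58j), -0.70+0.00j], [(-0.4-0.32j), -0.40+0.32j, 0.13+0.00j]]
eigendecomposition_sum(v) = [[-0.04+0.03j, (0.05-0.02j), 0.05+0.06j], [(-0.02-0.04j), 0.01+0.04j, -0.06+0.04j], [-0.04-0.00j, (0.04+0.01j), 0.00+0.06j]] + [[(-0.04-0.03j), (0.05+0.02j), 0.05-0.06j], [(-0.02+0.04j), 0.01-0.04j, (-0.06-0.04j)], [-0.04+0.00j, (0.04-0.01j), -0.06j]] + [[(-0.03-0j),(-0.02+0j),0.04+0.00j], [(-0.03-0j),(-0.02+0j),0.04+0.00j], [0.00+0.00j,0.00-0.00j,-0.01-0.00j]]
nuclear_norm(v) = 0.37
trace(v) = -0.10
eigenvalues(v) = [(-0.02+0.13j), (-0.02-0.13j), (-0.06+0j)]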